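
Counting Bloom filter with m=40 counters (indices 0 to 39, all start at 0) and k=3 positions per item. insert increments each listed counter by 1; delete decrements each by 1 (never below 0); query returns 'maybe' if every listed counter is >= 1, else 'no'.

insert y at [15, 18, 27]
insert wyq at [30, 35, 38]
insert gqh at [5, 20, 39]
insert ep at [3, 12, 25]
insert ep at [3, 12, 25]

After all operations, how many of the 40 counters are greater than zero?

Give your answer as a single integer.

Answer: 12

Derivation:
Step 1: insert y at [15, 18, 27] -> counters=[0,0,0,0,0,0,0,0,0,0,0,0,0,0,0,1,0,0,1,0,0,0,0,0,0,0,0,1,0,0,0,0,0,0,0,0,0,0,0,0]
Step 2: insert wyq at [30, 35, 38] -> counters=[0,0,0,0,0,0,0,0,0,0,0,0,0,0,0,1,0,0,1,0,0,0,0,0,0,0,0,1,0,0,1,0,0,0,0,1,0,0,1,0]
Step 3: insert gqh at [5, 20, 39] -> counters=[0,0,0,0,0,1,0,0,0,0,0,0,0,0,0,1,0,0,1,0,1,0,0,0,0,0,0,1,0,0,1,0,0,0,0,1,0,0,1,1]
Step 4: insert ep at [3, 12, 25] -> counters=[0,0,0,1,0,1,0,0,0,0,0,0,1,0,0,1,0,0,1,0,1,0,0,0,0,1,0,1,0,0,1,0,0,0,0,1,0,0,1,1]
Step 5: insert ep at [3, 12, 25] -> counters=[0,0,0,2,0,1,0,0,0,0,0,0,2,0,0,1,0,0,1,0,1,0,0,0,0,2,0,1,0,0,1,0,0,0,0,1,0,0,1,1]
Final counters=[0,0,0,2,0,1,0,0,0,0,0,0,2,0,0,1,0,0,1,0,1,0,0,0,0,2,0,1,0,0,1,0,0,0,0,1,0,0,1,1] -> 12 nonzero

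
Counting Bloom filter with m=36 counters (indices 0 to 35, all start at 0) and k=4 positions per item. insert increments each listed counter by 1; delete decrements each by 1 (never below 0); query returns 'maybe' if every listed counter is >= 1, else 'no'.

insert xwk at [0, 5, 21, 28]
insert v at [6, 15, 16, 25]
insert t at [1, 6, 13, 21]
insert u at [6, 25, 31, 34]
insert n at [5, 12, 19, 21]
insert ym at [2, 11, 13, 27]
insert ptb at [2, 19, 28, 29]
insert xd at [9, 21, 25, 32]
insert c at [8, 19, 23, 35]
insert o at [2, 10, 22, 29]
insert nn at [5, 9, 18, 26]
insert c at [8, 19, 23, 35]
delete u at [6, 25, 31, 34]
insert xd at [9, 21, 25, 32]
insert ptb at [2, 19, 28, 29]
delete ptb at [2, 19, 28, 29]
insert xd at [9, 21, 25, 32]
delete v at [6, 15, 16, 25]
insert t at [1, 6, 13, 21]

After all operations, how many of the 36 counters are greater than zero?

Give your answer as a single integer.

Answer: 23

Derivation:
Step 1: insert xwk at [0, 5, 21, 28] -> counters=[1,0,0,0,0,1,0,0,0,0,0,0,0,0,0,0,0,0,0,0,0,1,0,0,0,0,0,0,1,0,0,0,0,0,0,0]
Step 2: insert v at [6, 15, 16, 25] -> counters=[1,0,0,0,0,1,1,0,0,0,0,0,0,0,0,1,1,0,0,0,0,1,0,0,0,1,0,0,1,0,0,0,0,0,0,0]
Step 3: insert t at [1, 6, 13, 21] -> counters=[1,1,0,0,0,1,2,0,0,0,0,0,0,1,0,1,1,0,0,0,0,2,0,0,0,1,0,0,1,0,0,0,0,0,0,0]
Step 4: insert u at [6, 25, 31, 34] -> counters=[1,1,0,0,0,1,3,0,0,0,0,0,0,1,0,1,1,0,0,0,0,2,0,0,0,2,0,0,1,0,0,1,0,0,1,0]
Step 5: insert n at [5, 12, 19, 21] -> counters=[1,1,0,0,0,2,3,0,0,0,0,0,1,1,0,1,1,0,0,1,0,3,0,0,0,2,0,0,1,0,0,1,0,0,1,0]
Step 6: insert ym at [2, 11, 13, 27] -> counters=[1,1,1,0,0,2,3,0,0,0,0,1,1,2,0,1,1,0,0,1,0,3,0,0,0,2,0,1,1,0,0,1,0,0,1,0]
Step 7: insert ptb at [2, 19, 28, 29] -> counters=[1,1,2,0,0,2,3,0,0,0,0,1,1,2,0,1,1,0,0,2,0,3,0,0,0,2,0,1,2,1,0,1,0,0,1,0]
Step 8: insert xd at [9, 21, 25, 32] -> counters=[1,1,2,0,0,2,3,0,0,1,0,1,1,2,0,1,1,0,0,2,0,4,0,0,0,3,0,1,2,1,0,1,1,0,1,0]
Step 9: insert c at [8, 19, 23, 35] -> counters=[1,1,2,0,0,2,3,0,1,1,0,1,1,2,0,1,1,0,0,3,0,4,0,1,0,3,0,1,2,1,0,1,1,0,1,1]
Step 10: insert o at [2, 10, 22, 29] -> counters=[1,1,3,0,0,2,3,0,1,1,1,1,1,2,0,1,1,0,0,3,0,4,1,1,0,3,0,1,2,2,0,1,1,0,1,1]
Step 11: insert nn at [5, 9, 18, 26] -> counters=[1,1,3,0,0,3,3,0,1,2,1,1,1,2,0,1,1,0,1,3,0,4,1,1,0,3,1,1,2,2,0,1,1,0,1,1]
Step 12: insert c at [8, 19, 23, 35] -> counters=[1,1,3,0,0,3,3,0,2,2,1,1,1,2,0,1,1,0,1,4,0,4,1,2,0,3,1,1,2,2,0,1,1,0,1,2]
Step 13: delete u at [6, 25, 31, 34] -> counters=[1,1,3,0,0,3,2,0,2,2,1,1,1,2,0,1,1,0,1,4,0,4,1,2,0,2,1,1,2,2,0,0,1,0,0,2]
Step 14: insert xd at [9, 21, 25, 32] -> counters=[1,1,3,0,0,3,2,0,2,3,1,1,1,2,0,1,1,0,1,4,0,5,1,2,0,3,1,1,2,2,0,0,2,0,0,2]
Step 15: insert ptb at [2, 19, 28, 29] -> counters=[1,1,4,0,0,3,2,0,2,3,1,1,1,2,0,1,1,0,1,5,0,5,1,2,0,3,1,1,3,3,0,0,2,0,0,2]
Step 16: delete ptb at [2, 19, 28, 29] -> counters=[1,1,3,0,0,3,2,0,2,3,1,1,1,2,0,1,1,0,1,4,0,5,1,2,0,3,1,1,2,2,0,0,2,0,0,2]
Step 17: insert xd at [9, 21, 25, 32] -> counters=[1,1,3,0,0,3,2,0,2,4,1,1,1,2,0,1,1,0,1,4,0,6,1,2,0,4,1,1,2,2,0,0,3,0,0,2]
Step 18: delete v at [6, 15, 16, 25] -> counters=[1,1,3,0,0,3,1,0,2,4,1,1,1,2,0,0,0,0,1,4,0,6,1,2,0,3,1,1,2,2,0,0,3,0,0,2]
Step 19: insert t at [1, 6, 13, 21] -> counters=[1,2,3,0,0,3,2,0,2,4,1,1,1,3,0,0,0,0,1,4,0,7,1,2,0,3,1,1,2,2,0,0,3,0,0,2]
Final counters=[1,2,3,0,0,3,2,0,2,4,1,1,1,3,0,0,0,0,1,4,0,7,1,2,0,3,1,1,2,2,0,0,3,0,0,2] -> 23 nonzero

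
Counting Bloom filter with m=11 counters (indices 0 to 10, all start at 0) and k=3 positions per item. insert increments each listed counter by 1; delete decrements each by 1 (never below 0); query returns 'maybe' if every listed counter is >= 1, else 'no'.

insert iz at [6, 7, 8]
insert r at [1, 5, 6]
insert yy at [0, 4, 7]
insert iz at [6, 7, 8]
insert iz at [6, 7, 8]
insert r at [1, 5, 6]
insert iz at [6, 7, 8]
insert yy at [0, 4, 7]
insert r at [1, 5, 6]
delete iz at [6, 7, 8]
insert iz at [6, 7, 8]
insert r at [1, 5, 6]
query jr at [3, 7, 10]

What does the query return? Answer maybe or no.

Step 1: insert iz at [6, 7, 8] -> counters=[0,0,0,0,0,0,1,1,1,0,0]
Step 2: insert r at [1, 5, 6] -> counters=[0,1,0,0,0,1,2,1,1,0,0]
Step 3: insert yy at [0, 4, 7] -> counters=[1,1,0,0,1,1,2,2,1,0,0]
Step 4: insert iz at [6, 7, 8] -> counters=[1,1,0,0,1,1,3,3,2,0,0]
Step 5: insert iz at [6, 7, 8] -> counters=[1,1,0,0,1,1,4,4,3,0,0]
Step 6: insert r at [1, 5, 6] -> counters=[1,2,0,0,1,2,5,4,3,0,0]
Step 7: insert iz at [6, 7, 8] -> counters=[1,2,0,0,1,2,6,5,4,0,0]
Step 8: insert yy at [0, 4, 7] -> counters=[2,2,0,0,2,2,6,6,4,0,0]
Step 9: insert r at [1, 5, 6] -> counters=[2,3,0,0,2,3,7,6,4,0,0]
Step 10: delete iz at [6, 7, 8] -> counters=[2,3,0,0,2,3,6,5,3,0,0]
Step 11: insert iz at [6, 7, 8] -> counters=[2,3,0,0,2,3,7,6,4,0,0]
Step 12: insert r at [1, 5, 6] -> counters=[2,4,0,0,2,4,8,6,4,0,0]
Query jr: check counters[3]=0 counters[7]=6 counters[10]=0 -> no

Answer: no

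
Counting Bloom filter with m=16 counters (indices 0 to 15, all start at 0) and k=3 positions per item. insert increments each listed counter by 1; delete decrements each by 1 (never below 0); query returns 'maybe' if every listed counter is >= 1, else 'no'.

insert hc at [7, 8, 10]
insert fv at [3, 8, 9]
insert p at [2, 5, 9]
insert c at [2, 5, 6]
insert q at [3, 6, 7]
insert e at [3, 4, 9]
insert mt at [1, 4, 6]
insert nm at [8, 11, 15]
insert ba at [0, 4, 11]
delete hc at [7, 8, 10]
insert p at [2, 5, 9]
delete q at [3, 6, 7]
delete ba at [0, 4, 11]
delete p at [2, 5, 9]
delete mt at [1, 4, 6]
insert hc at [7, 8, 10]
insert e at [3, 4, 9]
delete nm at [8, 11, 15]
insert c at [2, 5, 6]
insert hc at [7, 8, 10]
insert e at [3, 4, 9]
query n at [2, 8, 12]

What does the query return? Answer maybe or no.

Step 1: insert hc at [7, 8, 10] -> counters=[0,0,0,0,0,0,0,1,1,0,1,0,0,0,0,0]
Step 2: insert fv at [3, 8, 9] -> counters=[0,0,0,1,0,0,0,1,2,1,1,0,0,0,0,0]
Step 3: insert p at [2, 5, 9] -> counters=[0,0,1,1,0,1,0,1,2,2,1,0,0,0,0,0]
Step 4: insert c at [2, 5, 6] -> counters=[0,0,2,1,0,2,1,1,2,2,1,0,0,0,0,0]
Step 5: insert q at [3, 6, 7] -> counters=[0,0,2,2,0,2,2,2,2,2,1,0,0,0,0,0]
Step 6: insert e at [3, 4, 9] -> counters=[0,0,2,3,1,2,2,2,2,3,1,0,0,0,0,0]
Step 7: insert mt at [1, 4, 6] -> counters=[0,1,2,3,2,2,3,2,2,3,1,0,0,0,0,0]
Step 8: insert nm at [8, 11, 15] -> counters=[0,1,2,3,2,2,3,2,3,3,1,1,0,0,0,1]
Step 9: insert ba at [0, 4, 11] -> counters=[1,1,2,3,3,2,3,2,3,3,1,2,0,0,0,1]
Step 10: delete hc at [7, 8, 10] -> counters=[1,1,2,3,3,2,3,1,2,3,0,2,0,0,0,1]
Step 11: insert p at [2, 5, 9] -> counters=[1,1,3,3,3,3,3,1,2,4,0,2,0,0,0,1]
Step 12: delete q at [3, 6, 7] -> counters=[1,1,3,2,3,3,2,0,2,4,0,2,0,0,0,1]
Step 13: delete ba at [0, 4, 11] -> counters=[0,1,3,2,2,3,2,0,2,4,0,1,0,0,0,1]
Step 14: delete p at [2, 5, 9] -> counters=[0,1,2,2,2,2,2,0,2,3,0,1,0,0,0,1]
Step 15: delete mt at [1, 4, 6] -> counters=[0,0,2,2,1,2,1,0,2,3,0,1,0,0,0,1]
Step 16: insert hc at [7, 8, 10] -> counters=[0,0,2,2,1,2,1,1,3,3,1,1,0,0,0,1]
Step 17: insert e at [3, 4, 9] -> counters=[0,0,2,3,2,2,1,1,3,4,1,1,0,0,0,1]
Step 18: delete nm at [8, 11, 15] -> counters=[0,0,2,3,2,2,1,1,2,4,1,0,0,0,0,0]
Step 19: insert c at [2, 5, 6] -> counters=[0,0,3,3,2,3,2,1,2,4,1,0,0,0,0,0]
Step 20: insert hc at [7, 8, 10] -> counters=[0,0,3,3,2,3,2,2,3,4,2,0,0,0,0,0]
Step 21: insert e at [3, 4, 9] -> counters=[0,0,3,4,3,3,2,2,3,5,2,0,0,0,0,0]
Query n: check counters[2]=3 counters[8]=3 counters[12]=0 -> no

Answer: no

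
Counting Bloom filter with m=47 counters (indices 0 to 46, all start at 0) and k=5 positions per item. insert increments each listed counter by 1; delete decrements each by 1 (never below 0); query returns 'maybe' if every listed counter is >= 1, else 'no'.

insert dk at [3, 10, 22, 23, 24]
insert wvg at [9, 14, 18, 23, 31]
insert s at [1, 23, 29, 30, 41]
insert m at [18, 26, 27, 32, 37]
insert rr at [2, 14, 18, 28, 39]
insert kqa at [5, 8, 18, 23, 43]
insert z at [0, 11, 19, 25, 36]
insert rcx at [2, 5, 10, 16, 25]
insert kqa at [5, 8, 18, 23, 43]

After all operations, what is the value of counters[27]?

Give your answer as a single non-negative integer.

Step 1: insert dk at [3, 10, 22, 23, 24] -> counters=[0,0,0,1,0,0,0,0,0,0,1,0,0,0,0,0,0,0,0,0,0,0,1,1,1,0,0,0,0,0,0,0,0,0,0,0,0,0,0,0,0,0,0,0,0,0,0]
Step 2: insert wvg at [9, 14, 18, 23, 31] -> counters=[0,0,0,1,0,0,0,0,0,1,1,0,0,0,1,0,0,0,1,0,0,0,1,2,1,0,0,0,0,0,0,1,0,0,0,0,0,0,0,0,0,0,0,0,0,0,0]
Step 3: insert s at [1, 23, 29, 30, 41] -> counters=[0,1,0,1,0,0,0,0,0,1,1,0,0,0,1,0,0,0,1,0,0,0,1,3,1,0,0,0,0,1,1,1,0,0,0,0,0,0,0,0,0,1,0,0,0,0,0]
Step 4: insert m at [18, 26, 27, 32, 37] -> counters=[0,1,0,1,0,0,0,0,0,1,1,0,0,0,1,0,0,0,2,0,0,0,1,3,1,0,1,1,0,1,1,1,1,0,0,0,0,1,0,0,0,1,0,0,0,0,0]
Step 5: insert rr at [2, 14, 18, 28, 39] -> counters=[0,1,1,1,0,0,0,0,0,1,1,0,0,0,2,0,0,0,3,0,0,0,1,3,1,0,1,1,1,1,1,1,1,0,0,0,0,1,0,1,0,1,0,0,0,0,0]
Step 6: insert kqa at [5, 8, 18, 23, 43] -> counters=[0,1,1,1,0,1,0,0,1,1,1,0,0,0,2,0,0,0,4,0,0,0,1,4,1,0,1,1,1,1,1,1,1,0,0,0,0,1,0,1,0,1,0,1,0,0,0]
Step 7: insert z at [0, 11, 19, 25, 36] -> counters=[1,1,1,1,0,1,0,0,1,1,1,1,0,0,2,0,0,0,4,1,0,0,1,4,1,1,1,1,1,1,1,1,1,0,0,0,1,1,0,1,0,1,0,1,0,0,0]
Step 8: insert rcx at [2, 5, 10, 16, 25] -> counters=[1,1,2,1,0,2,0,0,1,1,2,1,0,0,2,0,1,0,4,1,0,0,1,4,1,2,1,1,1,1,1,1,1,0,0,0,1,1,0,1,0,1,0,1,0,0,0]
Step 9: insert kqa at [5, 8, 18, 23, 43] -> counters=[1,1,2,1,0,3,0,0,2,1,2,1,0,0,2,0,1,0,5,1,0,0,1,5,1,2,1,1,1,1,1,1,1,0,0,0,1,1,0,1,0,1,0,2,0,0,0]
Final counters=[1,1,2,1,0,3,0,0,2,1,2,1,0,0,2,0,1,0,5,1,0,0,1,5,1,2,1,1,1,1,1,1,1,0,0,0,1,1,0,1,0,1,0,2,0,0,0] -> counters[27]=1

Answer: 1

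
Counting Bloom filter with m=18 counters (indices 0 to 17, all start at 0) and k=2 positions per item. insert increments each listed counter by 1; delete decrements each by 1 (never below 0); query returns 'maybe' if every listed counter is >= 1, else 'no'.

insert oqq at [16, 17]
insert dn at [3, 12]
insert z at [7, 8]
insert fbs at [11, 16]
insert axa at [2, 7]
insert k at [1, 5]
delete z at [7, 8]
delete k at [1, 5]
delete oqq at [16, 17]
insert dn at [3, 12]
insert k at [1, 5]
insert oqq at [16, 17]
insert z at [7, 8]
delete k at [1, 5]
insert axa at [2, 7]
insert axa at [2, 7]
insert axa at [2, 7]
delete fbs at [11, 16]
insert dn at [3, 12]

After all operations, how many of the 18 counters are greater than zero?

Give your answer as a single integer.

Step 1: insert oqq at [16, 17] -> counters=[0,0,0,0,0,0,0,0,0,0,0,0,0,0,0,0,1,1]
Step 2: insert dn at [3, 12] -> counters=[0,0,0,1,0,0,0,0,0,0,0,0,1,0,0,0,1,1]
Step 3: insert z at [7, 8] -> counters=[0,0,0,1,0,0,0,1,1,0,0,0,1,0,0,0,1,1]
Step 4: insert fbs at [11, 16] -> counters=[0,0,0,1,0,0,0,1,1,0,0,1,1,0,0,0,2,1]
Step 5: insert axa at [2, 7] -> counters=[0,0,1,1,0,0,0,2,1,0,0,1,1,0,0,0,2,1]
Step 6: insert k at [1, 5] -> counters=[0,1,1,1,0,1,0,2,1,0,0,1,1,0,0,0,2,1]
Step 7: delete z at [7, 8] -> counters=[0,1,1,1,0,1,0,1,0,0,0,1,1,0,0,0,2,1]
Step 8: delete k at [1, 5] -> counters=[0,0,1,1,0,0,0,1,0,0,0,1,1,0,0,0,2,1]
Step 9: delete oqq at [16, 17] -> counters=[0,0,1,1,0,0,0,1,0,0,0,1,1,0,0,0,1,0]
Step 10: insert dn at [3, 12] -> counters=[0,0,1,2,0,0,0,1,0,0,0,1,2,0,0,0,1,0]
Step 11: insert k at [1, 5] -> counters=[0,1,1,2,0,1,0,1,0,0,0,1,2,0,0,0,1,0]
Step 12: insert oqq at [16, 17] -> counters=[0,1,1,2,0,1,0,1,0,0,0,1,2,0,0,0,2,1]
Step 13: insert z at [7, 8] -> counters=[0,1,1,2,0,1,0,2,1,0,0,1,2,0,0,0,2,1]
Step 14: delete k at [1, 5] -> counters=[0,0,1,2,0,0,0,2,1,0,0,1,2,0,0,0,2,1]
Step 15: insert axa at [2, 7] -> counters=[0,0,2,2,0,0,0,3,1,0,0,1,2,0,0,0,2,1]
Step 16: insert axa at [2, 7] -> counters=[0,0,3,2,0,0,0,4,1,0,0,1,2,0,0,0,2,1]
Step 17: insert axa at [2, 7] -> counters=[0,0,4,2,0,0,0,5,1,0,0,1,2,0,0,0,2,1]
Step 18: delete fbs at [11, 16] -> counters=[0,0,4,2,0,0,0,5,1,0,0,0,2,0,0,0,1,1]
Step 19: insert dn at [3, 12] -> counters=[0,0,4,3,0,0,0,5,1,0,0,0,3,0,0,0,1,1]
Final counters=[0,0,4,3,0,0,0,5,1,0,0,0,3,0,0,0,1,1] -> 7 nonzero

Answer: 7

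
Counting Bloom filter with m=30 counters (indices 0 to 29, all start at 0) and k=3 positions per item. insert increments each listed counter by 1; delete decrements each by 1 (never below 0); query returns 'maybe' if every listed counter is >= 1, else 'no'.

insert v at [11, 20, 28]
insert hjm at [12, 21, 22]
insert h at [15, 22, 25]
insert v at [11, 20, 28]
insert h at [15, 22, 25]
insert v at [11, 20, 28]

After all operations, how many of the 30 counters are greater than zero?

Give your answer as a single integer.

Answer: 8

Derivation:
Step 1: insert v at [11, 20, 28] -> counters=[0,0,0,0,0,0,0,0,0,0,0,1,0,0,0,0,0,0,0,0,1,0,0,0,0,0,0,0,1,0]
Step 2: insert hjm at [12, 21, 22] -> counters=[0,0,0,0,0,0,0,0,0,0,0,1,1,0,0,0,0,0,0,0,1,1,1,0,0,0,0,0,1,0]
Step 3: insert h at [15, 22, 25] -> counters=[0,0,0,0,0,0,0,0,0,0,0,1,1,0,0,1,0,0,0,0,1,1,2,0,0,1,0,0,1,0]
Step 4: insert v at [11, 20, 28] -> counters=[0,0,0,0,0,0,0,0,0,0,0,2,1,0,0,1,0,0,0,0,2,1,2,0,0,1,0,0,2,0]
Step 5: insert h at [15, 22, 25] -> counters=[0,0,0,0,0,0,0,0,0,0,0,2,1,0,0,2,0,0,0,0,2,1,3,0,0,2,0,0,2,0]
Step 6: insert v at [11, 20, 28] -> counters=[0,0,0,0,0,0,0,0,0,0,0,3,1,0,0,2,0,0,0,0,3,1,3,0,0,2,0,0,3,0]
Final counters=[0,0,0,0,0,0,0,0,0,0,0,3,1,0,0,2,0,0,0,0,3,1,3,0,0,2,0,0,3,0] -> 8 nonzero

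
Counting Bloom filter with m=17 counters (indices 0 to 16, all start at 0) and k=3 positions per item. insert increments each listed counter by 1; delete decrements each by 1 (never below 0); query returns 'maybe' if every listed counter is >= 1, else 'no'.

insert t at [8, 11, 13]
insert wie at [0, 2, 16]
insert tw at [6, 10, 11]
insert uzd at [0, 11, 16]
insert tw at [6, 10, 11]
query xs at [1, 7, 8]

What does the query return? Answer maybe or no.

Step 1: insert t at [8, 11, 13] -> counters=[0,0,0,0,0,0,0,0,1,0,0,1,0,1,0,0,0]
Step 2: insert wie at [0, 2, 16] -> counters=[1,0,1,0,0,0,0,0,1,0,0,1,0,1,0,0,1]
Step 3: insert tw at [6, 10, 11] -> counters=[1,0,1,0,0,0,1,0,1,0,1,2,0,1,0,0,1]
Step 4: insert uzd at [0, 11, 16] -> counters=[2,0,1,0,0,0,1,0,1,0,1,3,0,1,0,0,2]
Step 5: insert tw at [6, 10, 11] -> counters=[2,0,1,0,0,0,2,0,1,0,2,4,0,1,0,0,2]
Query xs: check counters[1]=0 counters[7]=0 counters[8]=1 -> no

Answer: no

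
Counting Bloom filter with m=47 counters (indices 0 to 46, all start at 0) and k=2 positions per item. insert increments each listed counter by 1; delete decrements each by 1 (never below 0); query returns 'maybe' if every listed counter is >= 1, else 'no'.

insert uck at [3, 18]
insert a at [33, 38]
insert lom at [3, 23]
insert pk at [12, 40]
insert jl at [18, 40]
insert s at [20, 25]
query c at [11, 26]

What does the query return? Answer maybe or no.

Answer: no

Derivation:
Step 1: insert uck at [3, 18] -> counters=[0,0,0,1,0,0,0,0,0,0,0,0,0,0,0,0,0,0,1,0,0,0,0,0,0,0,0,0,0,0,0,0,0,0,0,0,0,0,0,0,0,0,0,0,0,0,0]
Step 2: insert a at [33, 38] -> counters=[0,0,0,1,0,0,0,0,0,0,0,0,0,0,0,0,0,0,1,0,0,0,0,0,0,0,0,0,0,0,0,0,0,1,0,0,0,0,1,0,0,0,0,0,0,0,0]
Step 3: insert lom at [3, 23] -> counters=[0,0,0,2,0,0,0,0,0,0,0,0,0,0,0,0,0,0,1,0,0,0,0,1,0,0,0,0,0,0,0,0,0,1,0,0,0,0,1,0,0,0,0,0,0,0,0]
Step 4: insert pk at [12, 40] -> counters=[0,0,0,2,0,0,0,0,0,0,0,0,1,0,0,0,0,0,1,0,0,0,0,1,0,0,0,0,0,0,0,0,0,1,0,0,0,0,1,0,1,0,0,0,0,0,0]
Step 5: insert jl at [18, 40] -> counters=[0,0,0,2,0,0,0,0,0,0,0,0,1,0,0,0,0,0,2,0,0,0,0,1,0,0,0,0,0,0,0,0,0,1,0,0,0,0,1,0,2,0,0,0,0,0,0]
Step 6: insert s at [20, 25] -> counters=[0,0,0,2,0,0,0,0,0,0,0,0,1,0,0,0,0,0,2,0,1,0,0,1,0,1,0,0,0,0,0,0,0,1,0,0,0,0,1,0,2,0,0,0,0,0,0]
Query c: check counters[11]=0 counters[26]=0 -> no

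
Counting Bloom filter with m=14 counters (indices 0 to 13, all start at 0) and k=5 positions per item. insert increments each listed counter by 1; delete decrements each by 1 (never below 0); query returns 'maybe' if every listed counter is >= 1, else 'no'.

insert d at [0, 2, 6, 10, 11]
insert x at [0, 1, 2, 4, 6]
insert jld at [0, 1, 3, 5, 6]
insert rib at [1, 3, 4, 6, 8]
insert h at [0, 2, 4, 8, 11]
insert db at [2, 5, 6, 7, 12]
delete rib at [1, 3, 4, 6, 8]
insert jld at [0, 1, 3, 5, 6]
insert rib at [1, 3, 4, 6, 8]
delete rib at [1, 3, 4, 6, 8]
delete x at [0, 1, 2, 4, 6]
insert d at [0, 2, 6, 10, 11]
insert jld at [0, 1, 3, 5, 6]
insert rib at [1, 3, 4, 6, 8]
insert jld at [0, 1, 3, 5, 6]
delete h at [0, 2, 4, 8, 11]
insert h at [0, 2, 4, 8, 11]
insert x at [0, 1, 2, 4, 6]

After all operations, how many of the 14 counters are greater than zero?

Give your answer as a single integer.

Answer: 12

Derivation:
Step 1: insert d at [0, 2, 6, 10, 11] -> counters=[1,0,1,0,0,0,1,0,0,0,1,1,0,0]
Step 2: insert x at [0, 1, 2, 4, 6] -> counters=[2,1,2,0,1,0,2,0,0,0,1,1,0,0]
Step 3: insert jld at [0, 1, 3, 5, 6] -> counters=[3,2,2,1,1,1,3,0,0,0,1,1,0,0]
Step 4: insert rib at [1, 3, 4, 6, 8] -> counters=[3,3,2,2,2,1,4,0,1,0,1,1,0,0]
Step 5: insert h at [0, 2, 4, 8, 11] -> counters=[4,3,3,2,3,1,4,0,2,0,1,2,0,0]
Step 6: insert db at [2, 5, 6, 7, 12] -> counters=[4,3,4,2,3,2,5,1,2,0,1,2,1,0]
Step 7: delete rib at [1, 3, 4, 6, 8] -> counters=[4,2,4,1,2,2,4,1,1,0,1,2,1,0]
Step 8: insert jld at [0, 1, 3, 5, 6] -> counters=[5,3,4,2,2,3,5,1,1,0,1,2,1,0]
Step 9: insert rib at [1, 3, 4, 6, 8] -> counters=[5,4,4,3,3,3,6,1,2,0,1,2,1,0]
Step 10: delete rib at [1, 3, 4, 6, 8] -> counters=[5,3,4,2,2,3,5,1,1,0,1,2,1,0]
Step 11: delete x at [0, 1, 2, 4, 6] -> counters=[4,2,3,2,1,3,4,1,1,0,1,2,1,0]
Step 12: insert d at [0, 2, 6, 10, 11] -> counters=[5,2,4,2,1,3,5,1,1,0,2,3,1,0]
Step 13: insert jld at [0, 1, 3, 5, 6] -> counters=[6,3,4,3,1,4,6,1,1,0,2,3,1,0]
Step 14: insert rib at [1, 3, 4, 6, 8] -> counters=[6,4,4,4,2,4,7,1,2,0,2,3,1,0]
Step 15: insert jld at [0, 1, 3, 5, 6] -> counters=[7,5,4,5,2,5,8,1,2,0,2,3,1,0]
Step 16: delete h at [0, 2, 4, 8, 11] -> counters=[6,5,3,5,1,5,8,1,1,0,2,2,1,0]
Step 17: insert h at [0, 2, 4, 8, 11] -> counters=[7,5,4,5,2,5,8,1,2,0,2,3,1,0]
Step 18: insert x at [0, 1, 2, 4, 6] -> counters=[8,6,5,5,3,5,9,1,2,0,2,3,1,0]
Final counters=[8,6,5,5,3,5,9,1,2,0,2,3,1,0] -> 12 nonzero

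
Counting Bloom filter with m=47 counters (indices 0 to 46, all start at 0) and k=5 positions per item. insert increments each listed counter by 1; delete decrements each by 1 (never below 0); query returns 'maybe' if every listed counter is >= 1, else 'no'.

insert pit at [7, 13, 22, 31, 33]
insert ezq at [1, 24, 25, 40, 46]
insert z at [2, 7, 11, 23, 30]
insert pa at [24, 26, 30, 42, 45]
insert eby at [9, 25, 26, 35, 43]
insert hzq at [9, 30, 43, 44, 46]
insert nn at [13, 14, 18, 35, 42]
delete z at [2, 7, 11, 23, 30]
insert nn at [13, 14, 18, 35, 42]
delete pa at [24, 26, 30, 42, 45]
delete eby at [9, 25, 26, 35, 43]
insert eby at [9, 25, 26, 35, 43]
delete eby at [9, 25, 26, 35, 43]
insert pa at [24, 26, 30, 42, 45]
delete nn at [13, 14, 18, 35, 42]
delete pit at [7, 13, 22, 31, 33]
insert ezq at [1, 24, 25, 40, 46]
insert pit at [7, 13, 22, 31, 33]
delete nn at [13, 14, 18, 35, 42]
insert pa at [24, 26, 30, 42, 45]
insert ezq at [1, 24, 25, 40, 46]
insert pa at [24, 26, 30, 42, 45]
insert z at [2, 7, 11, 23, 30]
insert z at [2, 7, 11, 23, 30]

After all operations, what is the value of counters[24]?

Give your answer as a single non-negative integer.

Answer: 6

Derivation:
Step 1: insert pit at [7, 13, 22, 31, 33] -> counters=[0,0,0,0,0,0,0,1,0,0,0,0,0,1,0,0,0,0,0,0,0,0,1,0,0,0,0,0,0,0,0,1,0,1,0,0,0,0,0,0,0,0,0,0,0,0,0]
Step 2: insert ezq at [1, 24, 25, 40, 46] -> counters=[0,1,0,0,0,0,0,1,0,0,0,0,0,1,0,0,0,0,0,0,0,0,1,0,1,1,0,0,0,0,0,1,0,1,0,0,0,0,0,0,1,0,0,0,0,0,1]
Step 3: insert z at [2, 7, 11, 23, 30] -> counters=[0,1,1,0,0,0,0,2,0,0,0,1,0,1,0,0,0,0,0,0,0,0,1,1,1,1,0,0,0,0,1,1,0,1,0,0,0,0,0,0,1,0,0,0,0,0,1]
Step 4: insert pa at [24, 26, 30, 42, 45] -> counters=[0,1,1,0,0,0,0,2,0,0,0,1,0,1,0,0,0,0,0,0,0,0,1,1,2,1,1,0,0,0,2,1,0,1,0,0,0,0,0,0,1,0,1,0,0,1,1]
Step 5: insert eby at [9, 25, 26, 35, 43] -> counters=[0,1,1,0,0,0,0,2,0,1,0,1,0,1,0,0,0,0,0,0,0,0,1,1,2,2,2,0,0,0,2,1,0,1,0,1,0,0,0,0,1,0,1,1,0,1,1]
Step 6: insert hzq at [9, 30, 43, 44, 46] -> counters=[0,1,1,0,0,0,0,2,0,2,0,1,0,1,0,0,0,0,0,0,0,0,1,1,2,2,2,0,0,0,3,1,0,1,0,1,0,0,0,0,1,0,1,2,1,1,2]
Step 7: insert nn at [13, 14, 18, 35, 42] -> counters=[0,1,1,0,0,0,0,2,0,2,0,1,0,2,1,0,0,0,1,0,0,0,1,1,2,2,2,0,0,0,3,1,0,1,0,2,0,0,0,0,1,0,2,2,1,1,2]
Step 8: delete z at [2, 7, 11, 23, 30] -> counters=[0,1,0,0,0,0,0,1,0,2,0,0,0,2,1,0,0,0,1,0,0,0,1,0,2,2,2,0,0,0,2,1,0,1,0,2,0,0,0,0,1,0,2,2,1,1,2]
Step 9: insert nn at [13, 14, 18, 35, 42] -> counters=[0,1,0,0,0,0,0,1,0,2,0,0,0,3,2,0,0,0,2,0,0,0,1,0,2,2,2,0,0,0,2,1,0,1,0,3,0,0,0,0,1,0,3,2,1,1,2]
Step 10: delete pa at [24, 26, 30, 42, 45] -> counters=[0,1,0,0,0,0,0,1,0,2,0,0,0,3,2,0,0,0,2,0,0,0,1,0,1,2,1,0,0,0,1,1,0,1,0,3,0,0,0,0,1,0,2,2,1,0,2]
Step 11: delete eby at [9, 25, 26, 35, 43] -> counters=[0,1,0,0,0,0,0,1,0,1,0,0,0,3,2,0,0,0,2,0,0,0,1,0,1,1,0,0,0,0,1,1,0,1,0,2,0,0,0,0,1,0,2,1,1,0,2]
Step 12: insert eby at [9, 25, 26, 35, 43] -> counters=[0,1,0,0,0,0,0,1,0,2,0,0,0,3,2,0,0,0,2,0,0,0,1,0,1,2,1,0,0,0,1,1,0,1,0,3,0,0,0,0,1,0,2,2,1,0,2]
Step 13: delete eby at [9, 25, 26, 35, 43] -> counters=[0,1,0,0,0,0,0,1,0,1,0,0,0,3,2,0,0,0,2,0,0,0,1,0,1,1,0,0,0,0,1,1,0,1,0,2,0,0,0,0,1,0,2,1,1,0,2]
Step 14: insert pa at [24, 26, 30, 42, 45] -> counters=[0,1,0,0,0,0,0,1,0,1,0,0,0,3,2,0,0,0,2,0,0,0,1,0,2,1,1,0,0,0,2,1,0,1,0,2,0,0,0,0,1,0,3,1,1,1,2]
Step 15: delete nn at [13, 14, 18, 35, 42] -> counters=[0,1,0,0,0,0,0,1,0,1,0,0,0,2,1,0,0,0,1,0,0,0,1,0,2,1,1,0,0,0,2,1,0,1,0,1,0,0,0,0,1,0,2,1,1,1,2]
Step 16: delete pit at [7, 13, 22, 31, 33] -> counters=[0,1,0,0,0,0,0,0,0,1,0,0,0,1,1,0,0,0,1,0,0,0,0,0,2,1,1,0,0,0,2,0,0,0,0,1,0,0,0,0,1,0,2,1,1,1,2]
Step 17: insert ezq at [1, 24, 25, 40, 46] -> counters=[0,2,0,0,0,0,0,0,0,1,0,0,0,1,1,0,0,0,1,0,0,0,0,0,3,2,1,0,0,0,2,0,0,0,0,1,0,0,0,0,2,0,2,1,1,1,3]
Step 18: insert pit at [7, 13, 22, 31, 33] -> counters=[0,2,0,0,0,0,0,1,0,1,0,0,0,2,1,0,0,0,1,0,0,0,1,0,3,2,1,0,0,0,2,1,0,1,0,1,0,0,0,0,2,0,2,1,1,1,3]
Step 19: delete nn at [13, 14, 18, 35, 42] -> counters=[0,2,0,0,0,0,0,1,0,1,0,0,0,1,0,0,0,0,0,0,0,0,1,0,3,2,1,0,0,0,2,1,0,1,0,0,0,0,0,0,2,0,1,1,1,1,3]
Step 20: insert pa at [24, 26, 30, 42, 45] -> counters=[0,2,0,0,0,0,0,1,0,1,0,0,0,1,0,0,0,0,0,0,0,0,1,0,4,2,2,0,0,0,3,1,0,1,0,0,0,0,0,0,2,0,2,1,1,2,3]
Step 21: insert ezq at [1, 24, 25, 40, 46] -> counters=[0,3,0,0,0,0,0,1,0,1,0,0,0,1,0,0,0,0,0,0,0,0,1,0,5,3,2,0,0,0,3,1,0,1,0,0,0,0,0,0,3,0,2,1,1,2,4]
Step 22: insert pa at [24, 26, 30, 42, 45] -> counters=[0,3,0,0,0,0,0,1,0,1,0,0,0,1,0,0,0,0,0,0,0,0,1,0,6,3,3,0,0,0,4,1,0,1,0,0,0,0,0,0,3,0,3,1,1,3,4]
Step 23: insert z at [2, 7, 11, 23, 30] -> counters=[0,3,1,0,0,0,0,2,0,1,0,1,0,1,0,0,0,0,0,0,0,0,1,1,6,3,3,0,0,0,5,1,0,1,0,0,0,0,0,0,3,0,3,1,1,3,4]
Step 24: insert z at [2, 7, 11, 23, 30] -> counters=[0,3,2,0,0,0,0,3,0,1,0,2,0,1,0,0,0,0,0,0,0,0,1,2,6,3,3,0,0,0,6,1,0,1,0,0,0,0,0,0,3,0,3,1,1,3,4]
Final counters=[0,3,2,0,0,0,0,3,0,1,0,2,0,1,0,0,0,0,0,0,0,0,1,2,6,3,3,0,0,0,6,1,0,1,0,0,0,0,0,0,3,0,3,1,1,3,4] -> counters[24]=6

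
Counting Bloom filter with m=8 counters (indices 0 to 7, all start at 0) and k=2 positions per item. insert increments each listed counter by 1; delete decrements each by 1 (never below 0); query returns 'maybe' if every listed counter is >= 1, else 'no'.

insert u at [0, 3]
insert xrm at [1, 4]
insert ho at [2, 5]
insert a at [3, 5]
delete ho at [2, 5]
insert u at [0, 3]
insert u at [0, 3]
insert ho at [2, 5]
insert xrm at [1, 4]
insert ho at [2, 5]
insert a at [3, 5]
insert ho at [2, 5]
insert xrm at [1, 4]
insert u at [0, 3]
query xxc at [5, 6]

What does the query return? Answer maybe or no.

Answer: no

Derivation:
Step 1: insert u at [0, 3] -> counters=[1,0,0,1,0,0,0,0]
Step 2: insert xrm at [1, 4] -> counters=[1,1,0,1,1,0,0,0]
Step 3: insert ho at [2, 5] -> counters=[1,1,1,1,1,1,0,0]
Step 4: insert a at [3, 5] -> counters=[1,1,1,2,1,2,0,0]
Step 5: delete ho at [2, 5] -> counters=[1,1,0,2,1,1,0,0]
Step 6: insert u at [0, 3] -> counters=[2,1,0,3,1,1,0,0]
Step 7: insert u at [0, 3] -> counters=[3,1,0,4,1,1,0,0]
Step 8: insert ho at [2, 5] -> counters=[3,1,1,4,1,2,0,0]
Step 9: insert xrm at [1, 4] -> counters=[3,2,1,4,2,2,0,0]
Step 10: insert ho at [2, 5] -> counters=[3,2,2,4,2,3,0,0]
Step 11: insert a at [3, 5] -> counters=[3,2,2,5,2,4,0,0]
Step 12: insert ho at [2, 5] -> counters=[3,2,3,5,2,5,0,0]
Step 13: insert xrm at [1, 4] -> counters=[3,3,3,5,3,5,0,0]
Step 14: insert u at [0, 3] -> counters=[4,3,3,6,3,5,0,0]
Query xxc: check counters[5]=5 counters[6]=0 -> no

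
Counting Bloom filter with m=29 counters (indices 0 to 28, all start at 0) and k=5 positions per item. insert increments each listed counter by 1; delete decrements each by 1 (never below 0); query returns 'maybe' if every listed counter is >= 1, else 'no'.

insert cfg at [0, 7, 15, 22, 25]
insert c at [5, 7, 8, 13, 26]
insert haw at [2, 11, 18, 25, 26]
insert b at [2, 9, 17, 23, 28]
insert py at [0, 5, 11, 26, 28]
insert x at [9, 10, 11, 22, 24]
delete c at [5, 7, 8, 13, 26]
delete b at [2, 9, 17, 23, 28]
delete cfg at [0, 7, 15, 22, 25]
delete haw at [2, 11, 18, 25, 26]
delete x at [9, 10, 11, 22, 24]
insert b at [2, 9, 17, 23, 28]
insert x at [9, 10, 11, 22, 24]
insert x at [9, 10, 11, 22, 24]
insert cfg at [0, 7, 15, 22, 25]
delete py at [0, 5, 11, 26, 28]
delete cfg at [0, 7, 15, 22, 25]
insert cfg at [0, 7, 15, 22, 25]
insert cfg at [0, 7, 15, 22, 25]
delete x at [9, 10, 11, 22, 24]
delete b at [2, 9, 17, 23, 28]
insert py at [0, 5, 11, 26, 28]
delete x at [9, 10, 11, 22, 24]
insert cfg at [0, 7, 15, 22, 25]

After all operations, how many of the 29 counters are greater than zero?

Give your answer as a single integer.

Step 1: insert cfg at [0, 7, 15, 22, 25] -> counters=[1,0,0,0,0,0,0,1,0,0,0,0,0,0,0,1,0,0,0,0,0,0,1,0,0,1,0,0,0]
Step 2: insert c at [5, 7, 8, 13, 26] -> counters=[1,0,0,0,0,1,0,2,1,0,0,0,0,1,0,1,0,0,0,0,0,0,1,0,0,1,1,0,0]
Step 3: insert haw at [2, 11, 18, 25, 26] -> counters=[1,0,1,0,0,1,0,2,1,0,0,1,0,1,0,1,0,0,1,0,0,0,1,0,0,2,2,0,0]
Step 4: insert b at [2, 9, 17, 23, 28] -> counters=[1,0,2,0,0,1,0,2,1,1,0,1,0,1,0,1,0,1,1,0,0,0,1,1,0,2,2,0,1]
Step 5: insert py at [0, 5, 11, 26, 28] -> counters=[2,0,2,0,0,2,0,2,1,1,0,2,0,1,0,1,0,1,1,0,0,0,1,1,0,2,3,0,2]
Step 6: insert x at [9, 10, 11, 22, 24] -> counters=[2,0,2,0,0,2,0,2,1,2,1,3,0,1,0,1,0,1,1,0,0,0,2,1,1,2,3,0,2]
Step 7: delete c at [5, 7, 8, 13, 26] -> counters=[2,0,2,0,0,1,0,1,0,2,1,3,0,0,0,1,0,1,1,0,0,0,2,1,1,2,2,0,2]
Step 8: delete b at [2, 9, 17, 23, 28] -> counters=[2,0,1,0,0,1,0,1,0,1,1,3,0,0,0,1,0,0,1,0,0,0,2,0,1,2,2,0,1]
Step 9: delete cfg at [0, 7, 15, 22, 25] -> counters=[1,0,1,0,0,1,0,0,0,1,1,3,0,0,0,0,0,0,1,0,0,0,1,0,1,1,2,0,1]
Step 10: delete haw at [2, 11, 18, 25, 26] -> counters=[1,0,0,0,0,1,0,0,0,1,1,2,0,0,0,0,0,0,0,0,0,0,1,0,1,0,1,0,1]
Step 11: delete x at [9, 10, 11, 22, 24] -> counters=[1,0,0,0,0,1,0,0,0,0,0,1,0,0,0,0,0,0,0,0,0,0,0,0,0,0,1,0,1]
Step 12: insert b at [2, 9, 17, 23, 28] -> counters=[1,0,1,0,0,1,0,0,0,1,0,1,0,0,0,0,0,1,0,0,0,0,0,1,0,0,1,0,2]
Step 13: insert x at [9, 10, 11, 22, 24] -> counters=[1,0,1,0,0,1,0,0,0,2,1,2,0,0,0,0,0,1,0,0,0,0,1,1,1,0,1,0,2]
Step 14: insert x at [9, 10, 11, 22, 24] -> counters=[1,0,1,0,0,1,0,0,0,3,2,3,0,0,0,0,0,1,0,0,0,0,2,1,2,0,1,0,2]
Step 15: insert cfg at [0, 7, 15, 22, 25] -> counters=[2,0,1,0,0,1,0,1,0,3,2,3,0,0,0,1,0,1,0,0,0,0,3,1,2,1,1,0,2]
Step 16: delete py at [0, 5, 11, 26, 28] -> counters=[1,0,1,0,0,0,0,1,0,3,2,2,0,0,0,1,0,1,0,0,0,0,3,1,2,1,0,0,1]
Step 17: delete cfg at [0, 7, 15, 22, 25] -> counters=[0,0,1,0,0,0,0,0,0,3,2,2,0,0,0,0,0,1,0,0,0,0,2,1,2,0,0,0,1]
Step 18: insert cfg at [0, 7, 15, 22, 25] -> counters=[1,0,1,0,0,0,0,1,0,3,2,2,0,0,0,1,0,1,0,0,0,0,3,1,2,1,0,0,1]
Step 19: insert cfg at [0, 7, 15, 22, 25] -> counters=[2,0,1,0,0,0,0,2,0,3,2,2,0,0,0,2,0,1,0,0,0,0,4,1,2,2,0,0,1]
Step 20: delete x at [9, 10, 11, 22, 24] -> counters=[2,0,1,0,0,0,0,2,0,2,1,1,0,0,0,2,0,1,0,0,0,0,3,1,1,2,0,0,1]
Step 21: delete b at [2, 9, 17, 23, 28] -> counters=[2,0,0,0,0,0,0,2,0,1,1,1,0,0,0,2,0,0,0,0,0,0,3,0,1,2,0,0,0]
Step 22: insert py at [0, 5, 11, 26, 28] -> counters=[3,0,0,0,0,1,0,2,0,1,1,2,0,0,0,2,0,0,0,0,0,0,3,0,1,2,1,0,1]
Step 23: delete x at [9, 10, 11, 22, 24] -> counters=[3,0,0,0,0,1,0,2,0,0,0,1,0,0,0,2,0,0,0,0,0,0,2,0,0,2,1,0,1]
Step 24: insert cfg at [0, 7, 15, 22, 25] -> counters=[4,0,0,0,0,1,0,3,0,0,0,1,0,0,0,3,0,0,0,0,0,0,3,0,0,3,1,0,1]
Final counters=[4,0,0,0,0,1,0,3,0,0,0,1,0,0,0,3,0,0,0,0,0,0,3,0,0,3,1,0,1] -> 9 nonzero

Answer: 9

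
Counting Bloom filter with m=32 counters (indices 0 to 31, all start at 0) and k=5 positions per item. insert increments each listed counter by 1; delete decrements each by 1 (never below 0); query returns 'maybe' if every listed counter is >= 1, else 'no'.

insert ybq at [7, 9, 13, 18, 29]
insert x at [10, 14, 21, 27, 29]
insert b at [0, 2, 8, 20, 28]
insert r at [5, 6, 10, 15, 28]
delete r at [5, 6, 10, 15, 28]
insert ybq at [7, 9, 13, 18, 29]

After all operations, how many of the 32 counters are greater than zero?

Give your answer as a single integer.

Step 1: insert ybq at [7, 9, 13, 18, 29] -> counters=[0,0,0,0,0,0,0,1,0,1,0,0,0,1,0,0,0,0,1,0,0,0,0,0,0,0,0,0,0,1,0,0]
Step 2: insert x at [10, 14, 21, 27, 29] -> counters=[0,0,0,0,0,0,0,1,0,1,1,0,0,1,1,0,0,0,1,0,0,1,0,0,0,0,0,1,0,2,0,0]
Step 3: insert b at [0, 2, 8, 20, 28] -> counters=[1,0,1,0,0,0,0,1,1,1,1,0,0,1,1,0,0,0,1,0,1,1,0,0,0,0,0,1,1,2,0,0]
Step 4: insert r at [5, 6, 10, 15, 28] -> counters=[1,0,1,0,0,1,1,1,1,1,2,0,0,1,1,1,0,0,1,0,1,1,0,0,0,0,0,1,2,2,0,0]
Step 5: delete r at [5, 6, 10, 15, 28] -> counters=[1,0,1,0,0,0,0,1,1,1,1,0,0,1,1,0,0,0,1,0,1,1,0,0,0,0,0,1,1,2,0,0]
Step 6: insert ybq at [7, 9, 13, 18, 29] -> counters=[1,0,1,0,0,0,0,2,1,2,1,0,0,2,1,0,0,0,2,0,1,1,0,0,0,0,0,1,1,3,0,0]
Final counters=[1,0,1,0,0,0,0,2,1,2,1,0,0,2,1,0,0,0,2,0,1,1,0,0,0,0,0,1,1,3,0,0] -> 14 nonzero

Answer: 14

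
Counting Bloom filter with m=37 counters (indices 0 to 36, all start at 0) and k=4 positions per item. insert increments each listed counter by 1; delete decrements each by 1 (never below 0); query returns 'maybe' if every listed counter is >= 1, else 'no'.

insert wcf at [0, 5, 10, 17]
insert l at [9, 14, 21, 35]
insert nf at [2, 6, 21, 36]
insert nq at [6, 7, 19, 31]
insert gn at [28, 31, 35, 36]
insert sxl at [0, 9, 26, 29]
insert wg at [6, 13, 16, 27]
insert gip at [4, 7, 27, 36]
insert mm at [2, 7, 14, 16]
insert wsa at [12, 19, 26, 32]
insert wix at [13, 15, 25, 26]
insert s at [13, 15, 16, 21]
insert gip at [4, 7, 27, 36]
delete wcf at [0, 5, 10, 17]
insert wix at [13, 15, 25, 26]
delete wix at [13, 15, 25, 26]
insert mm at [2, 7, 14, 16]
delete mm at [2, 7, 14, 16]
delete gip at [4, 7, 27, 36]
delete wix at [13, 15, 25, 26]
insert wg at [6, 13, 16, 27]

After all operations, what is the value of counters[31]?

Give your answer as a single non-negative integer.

Answer: 2

Derivation:
Step 1: insert wcf at [0, 5, 10, 17] -> counters=[1,0,0,0,0,1,0,0,0,0,1,0,0,0,0,0,0,1,0,0,0,0,0,0,0,0,0,0,0,0,0,0,0,0,0,0,0]
Step 2: insert l at [9, 14, 21, 35] -> counters=[1,0,0,0,0,1,0,0,0,1,1,0,0,0,1,0,0,1,0,0,0,1,0,0,0,0,0,0,0,0,0,0,0,0,0,1,0]
Step 3: insert nf at [2, 6, 21, 36] -> counters=[1,0,1,0,0,1,1,0,0,1,1,0,0,0,1,0,0,1,0,0,0,2,0,0,0,0,0,0,0,0,0,0,0,0,0,1,1]
Step 4: insert nq at [6, 7, 19, 31] -> counters=[1,0,1,0,0,1,2,1,0,1,1,0,0,0,1,0,0,1,0,1,0,2,0,0,0,0,0,0,0,0,0,1,0,0,0,1,1]
Step 5: insert gn at [28, 31, 35, 36] -> counters=[1,0,1,0,0,1,2,1,0,1,1,0,0,0,1,0,0,1,0,1,0,2,0,0,0,0,0,0,1,0,0,2,0,0,0,2,2]
Step 6: insert sxl at [0, 9, 26, 29] -> counters=[2,0,1,0,0,1,2,1,0,2,1,0,0,0,1,0,0,1,0,1,0,2,0,0,0,0,1,0,1,1,0,2,0,0,0,2,2]
Step 7: insert wg at [6, 13, 16, 27] -> counters=[2,0,1,0,0,1,3,1,0,2,1,0,0,1,1,0,1,1,0,1,0,2,0,0,0,0,1,1,1,1,0,2,0,0,0,2,2]
Step 8: insert gip at [4, 7, 27, 36] -> counters=[2,0,1,0,1,1,3,2,0,2,1,0,0,1,1,0,1,1,0,1,0,2,0,0,0,0,1,2,1,1,0,2,0,0,0,2,3]
Step 9: insert mm at [2, 7, 14, 16] -> counters=[2,0,2,0,1,1,3,3,0,2,1,0,0,1,2,0,2,1,0,1,0,2,0,0,0,0,1,2,1,1,0,2,0,0,0,2,3]
Step 10: insert wsa at [12, 19, 26, 32] -> counters=[2,0,2,0,1,1,3,3,0,2,1,0,1,1,2,0,2,1,0,2,0,2,0,0,0,0,2,2,1,1,0,2,1,0,0,2,3]
Step 11: insert wix at [13, 15, 25, 26] -> counters=[2,0,2,0,1,1,3,3,0,2,1,0,1,2,2,1,2,1,0,2,0,2,0,0,0,1,3,2,1,1,0,2,1,0,0,2,3]
Step 12: insert s at [13, 15, 16, 21] -> counters=[2,0,2,0,1,1,3,3,0,2,1,0,1,3,2,2,3,1,0,2,0,3,0,0,0,1,3,2,1,1,0,2,1,0,0,2,3]
Step 13: insert gip at [4, 7, 27, 36] -> counters=[2,0,2,0,2,1,3,4,0,2,1,0,1,3,2,2,3,1,0,2,0,3,0,0,0,1,3,3,1,1,0,2,1,0,0,2,4]
Step 14: delete wcf at [0, 5, 10, 17] -> counters=[1,0,2,0,2,0,3,4,0,2,0,0,1,3,2,2,3,0,0,2,0,3,0,0,0,1,3,3,1,1,0,2,1,0,0,2,4]
Step 15: insert wix at [13, 15, 25, 26] -> counters=[1,0,2,0,2,0,3,4,0,2,0,0,1,4,2,3,3,0,0,2,0,3,0,0,0,2,4,3,1,1,0,2,1,0,0,2,4]
Step 16: delete wix at [13, 15, 25, 26] -> counters=[1,0,2,0,2,0,3,4,0,2,0,0,1,3,2,2,3,0,0,2,0,3,0,0,0,1,3,3,1,1,0,2,1,0,0,2,4]
Step 17: insert mm at [2, 7, 14, 16] -> counters=[1,0,3,0,2,0,3,5,0,2,0,0,1,3,3,2,4,0,0,2,0,3,0,0,0,1,3,3,1,1,0,2,1,0,0,2,4]
Step 18: delete mm at [2, 7, 14, 16] -> counters=[1,0,2,0,2,0,3,4,0,2,0,0,1,3,2,2,3,0,0,2,0,3,0,0,0,1,3,3,1,1,0,2,1,0,0,2,4]
Step 19: delete gip at [4, 7, 27, 36] -> counters=[1,0,2,0,1,0,3,3,0,2,0,0,1,3,2,2,3,0,0,2,0,3,0,0,0,1,3,2,1,1,0,2,1,0,0,2,3]
Step 20: delete wix at [13, 15, 25, 26] -> counters=[1,0,2,0,1,0,3,3,0,2,0,0,1,2,2,1,3,0,0,2,0,3,0,0,0,0,2,2,1,1,0,2,1,0,0,2,3]
Step 21: insert wg at [6, 13, 16, 27] -> counters=[1,0,2,0,1,0,4,3,0,2,0,0,1,3,2,1,4,0,0,2,0,3,0,0,0,0,2,3,1,1,0,2,1,0,0,2,3]
Final counters=[1,0,2,0,1,0,4,3,0,2,0,0,1,3,2,1,4,0,0,2,0,3,0,0,0,0,2,3,1,1,0,2,1,0,0,2,3] -> counters[31]=2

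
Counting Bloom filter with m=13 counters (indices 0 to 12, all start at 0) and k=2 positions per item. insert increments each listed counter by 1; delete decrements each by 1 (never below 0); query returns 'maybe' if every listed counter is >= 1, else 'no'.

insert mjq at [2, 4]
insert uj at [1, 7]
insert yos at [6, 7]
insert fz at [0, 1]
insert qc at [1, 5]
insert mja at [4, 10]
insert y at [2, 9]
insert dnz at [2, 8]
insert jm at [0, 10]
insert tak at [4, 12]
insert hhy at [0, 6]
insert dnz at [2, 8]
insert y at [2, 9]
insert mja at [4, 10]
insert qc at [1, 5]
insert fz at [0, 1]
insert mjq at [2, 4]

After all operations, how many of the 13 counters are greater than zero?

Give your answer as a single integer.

Answer: 11

Derivation:
Step 1: insert mjq at [2, 4] -> counters=[0,0,1,0,1,0,0,0,0,0,0,0,0]
Step 2: insert uj at [1, 7] -> counters=[0,1,1,0,1,0,0,1,0,0,0,0,0]
Step 3: insert yos at [6, 7] -> counters=[0,1,1,0,1,0,1,2,0,0,0,0,0]
Step 4: insert fz at [0, 1] -> counters=[1,2,1,0,1,0,1,2,0,0,0,0,0]
Step 5: insert qc at [1, 5] -> counters=[1,3,1,0,1,1,1,2,0,0,0,0,0]
Step 6: insert mja at [4, 10] -> counters=[1,3,1,0,2,1,1,2,0,0,1,0,0]
Step 7: insert y at [2, 9] -> counters=[1,3,2,0,2,1,1,2,0,1,1,0,0]
Step 8: insert dnz at [2, 8] -> counters=[1,3,3,0,2,1,1,2,1,1,1,0,0]
Step 9: insert jm at [0, 10] -> counters=[2,3,3,0,2,1,1,2,1,1,2,0,0]
Step 10: insert tak at [4, 12] -> counters=[2,3,3,0,3,1,1,2,1,1,2,0,1]
Step 11: insert hhy at [0, 6] -> counters=[3,3,3,0,3,1,2,2,1,1,2,0,1]
Step 12: insert dnz at [2, 8] -> counters=[3,3,4,0,3,1,2,2,2,1,2,0,1]
Step 13: insert y at [2, 9] -> counters=[3,3,5,0,3,1,2,2,2,2,2,0,1]
Step 14: insert mja at [4, 10] -> counters=[3,3,5,0,4,1,2,2,2,2,3,0,1]
Step 15: insert qc at [1, 5] -> counters=[3,4,5,0,4,2,2,2,2,2,3,0,1]
Step 16: insert fz at [0, 1] -> counters=[4,5,5,0,4,2,2,2,2,2,3,0,1]
Step 17: insert mjq at [2, 4] -> counters=[4,5,6,0,5,2,2,2,2,2,3,0,1]
Final counters=[4,5,6,0,5,2,2,2,2,2,3,0,1] -> 11 nonzero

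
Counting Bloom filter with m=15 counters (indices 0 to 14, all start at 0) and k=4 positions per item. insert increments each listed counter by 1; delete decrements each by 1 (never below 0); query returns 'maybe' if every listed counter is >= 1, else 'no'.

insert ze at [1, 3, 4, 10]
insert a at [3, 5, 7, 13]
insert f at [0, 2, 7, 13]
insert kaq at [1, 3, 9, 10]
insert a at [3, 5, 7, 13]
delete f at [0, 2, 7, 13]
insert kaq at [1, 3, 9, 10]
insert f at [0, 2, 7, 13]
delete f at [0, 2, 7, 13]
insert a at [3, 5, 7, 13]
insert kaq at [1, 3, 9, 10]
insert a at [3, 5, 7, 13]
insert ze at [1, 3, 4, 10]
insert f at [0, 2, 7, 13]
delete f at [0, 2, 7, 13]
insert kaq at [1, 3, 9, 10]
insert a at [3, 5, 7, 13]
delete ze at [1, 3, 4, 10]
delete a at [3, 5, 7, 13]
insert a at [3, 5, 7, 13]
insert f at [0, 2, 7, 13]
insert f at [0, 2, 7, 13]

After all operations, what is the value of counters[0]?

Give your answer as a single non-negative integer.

Step 1: insert ze at [1, 3, 4, 10] -> counters=[0,1,0,1,1,0,0,0,0,0,1,0,0,0,0]
Step 2: insert a at [3, 5, 7, 13] -> counters=[0,1,0,2,1,1,0,1,0,0,1,0,0,1,0]
Step 3: insert f at [0, 2, 7, 13] -> counters=[1,1,1,2,1,1,0,2,0,0,1,0,0,2,0]
Step 4: insert kaq at [1, 3, 9, 10] -> counters=[1,2,1,3,1,1,0,2,0,1,2,0,0,2,0]
Step 5: insert a at [3, 5, 7, 13] -> counters=[1,2,1,4,1,2,0,3,0,1,2,0,0,3,0]
Step 6: delete f at [0, 2, 7, 13] -> counters=[0,2,0,4,1,2,0,2,0,1,2,0,0,2,0]
Step 7: insert kaq at [1, 3, 9, 10] -> counters=[0,3,0,5,1,2,0,2,0,2,3,0,0,2,0]
Step 8: insert f at [0, 2, 7, 13] -> counters=[1,3,1,5,1,2,0,3,0,2,3,0,0,3,0]
Step 9: delete f at [0, 2, 7, 13] -> counters=[0,3,0,5,1,2,0,2,0,2,3,0,0,2,0]
Step 10: insert a at [3, 5, 7, 13] -> counters=[0,3,0,6,1,3,0,3,0,2,3,0,0,3,0]
Step 11: insert kaq at [1, 3, 9, 10] -> counters=[0,4,0,7,1,3,0,3,0,3,4,0,0,3,0]
Step 12: insert a at [3, 5, 7, 13] -> counters=[0,4,0,8,1,4,0,4,0,3,4,0,0,4,0]
Step 13: insert ze at [1, 3, 4, 10] -> counters=[0,5,0,9,2,4,0,4,0,3,5,0,0,4,0]
Step 14: insert f at [0, 2, 7, 13] -> counters=[1,5,1,9,2,4,0,5,0,3,5,0,0,5,0]
Step 15: delete f at [0, 2, 7, 13] -> counters=[0,5,0,9,2,4,0,4,0,3,5,0,0,4,0]
Step 16: insert kaq at [1, 3, 9, 10] -> counters=[0,6,0,10,2,4,0,4,0,4,6,0,0,4,0]
Step 17: insert a at [3, 5, 7, 13] -> counters=[0,6,0,11,2,5,0,5,0,4,6,0,0,5,0]
Step 18: delete ze at [1, 3, 4, 10] -> counters=[0,5,0,10,1,5,0,5,0,4,5,0,0,5,0]
Step 19: delete a at [3, 5, 7, 13] -> counters=[0,5,0,9,1,4,0,4,0,4,5,0,0,4,0]
Step 20: insert a at [3, 5, 7, 13] -> counters=[0,5,0,10,1,5,0,5,0,4,5,0,0,5,0]
Step 21: insert f at [0, 2, 7, 13] -> counters=[1,5,1,10,1,5,0,6,0,4,5,0,0,6,0]
Step 22: insert f at [0, 2, 7, 13] -> counters=[2,5,2,10,1,5,0,7,0,4,5,0,0,7,0]
Final counters=[2,5,2,10,1,5,0,7,0,4,5,0,0,7,0] -> counters[0]=2

Answer: 2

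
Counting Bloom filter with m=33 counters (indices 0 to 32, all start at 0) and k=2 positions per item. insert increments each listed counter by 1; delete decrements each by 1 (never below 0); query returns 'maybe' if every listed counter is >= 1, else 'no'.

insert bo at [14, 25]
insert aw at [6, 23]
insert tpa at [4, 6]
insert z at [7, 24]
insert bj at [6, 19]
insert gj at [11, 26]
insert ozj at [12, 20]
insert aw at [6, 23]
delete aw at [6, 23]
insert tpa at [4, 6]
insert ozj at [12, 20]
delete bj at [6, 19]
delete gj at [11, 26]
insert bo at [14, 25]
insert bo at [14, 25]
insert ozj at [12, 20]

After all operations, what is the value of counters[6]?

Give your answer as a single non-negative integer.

Answer: 3

Derivation:
Step 1: insert bo at [14, 25] -> counters=[0,0,0,0,0,0,0,0,0,0,0,0,0,0,1,0,0,0,0,0,0,0,0,0,0,1,0,0,0,0,0,0,0]
Step 2: insert aw at [6, 23] -> counters=[0,0,0,0,0,0,1,0,0,0,0,0,0,0,1,0,0,0,0,0,0,0,0,1,0,1,0,0,0,0,0,0,0]
Step 3: insert tpa at [4, 6] -> counters=[0,0,0,0,1,0,2,0,0,0,0,0,0,0,1,0,0,0,0,0,0,0,0,1,0,1,0,0,0,0,0,0,0]
Step 4: insert z at [7, 24] -> counters=[0,0,0,0,1,0,2,1,0,0,0,0,0,0,1,0,0,0,0,0,0,0,0,1,1,1,0,0,0,0,0,0,0]
Step 5: insert bj at [6, 19] -> counters=[0,0,0,0,1,0,3,1,0,0,0,0,0,0,1,0,0,0,0,1,0,0,0,1,1,1,0,0,0,0,0,0,0]
Step 6: insert gj at [11, 26] -> counters=[0,0,0,0,1,0,3,1,0,0,0,1,0,0,1,0,0,0,0,1,0,0,0,1,1,1,1,0,0,0,0,0,0]
Step 7: insert ozj at [12, 20] -> counters=[0,0,0,0,1,0,3,1,0,0,0,1,1,0,1,0,0,0,0,1,1,0,0,1,1,1,1,0,0,0,0,0,0]
Step 8: insert aw at [6, 23] -> counters=[0,0,0,0,1,0,4,1,0,0,0,1,1,0,1,0,0,0,0,1,1,0,0,2,1,1,1,0,0,0,0,0,0]
Step 9: delete aw at [6, 23] -> counters=[0,0,0,0,1,0,3,1,0,0,0,1,1,0,1,0,0,0,0,1,1,0,0,1,1,1,1,0,0,0,0,0,0]
Step 10: insert tpa at [4, 6] -> counters=[0,0,0,0,2,0,4,1,0,0,0,1,1,0,1,0,0,0,0,1,1,0,0,1,1,1,1,0,0,0,0,0,0]
Step 11: insert ozj at [12, 20] -> counters=[0,0,0,0,2,0,4,1,0,0,0,1,2,0,1,0,0,0,0,1,2,0,0,1,1,1,1,0,0,0,0,0,0]
Step 12: delete bj at [6, 19] -> counters=[0,0,0,0,2,0,3,1,0,0,0,1,2,0,1,0,0,0,0,0,2,0,0,1,1,1,1,0,0,0,0,0,0]
Step 13: delete gj at [11, 26] -> counters=[0,0,0,0,2,0,3,1,0,0,0,0,2,0,1,0,0,0,0,0,2,0,0,1,1,1,0,0,0,0,0,0,0]
Step 14: insert bo at [14, 25] -> counters=[0,0,0,0,2,0,3,1,0,0,0,0,2,0,2,0,0,0,0,0,2,0,0,1,1,2,0,0,0,0,0,0,0]
Step 15: insert bo at [14, 25] -> counters=[0,0,0,0,2,0,3,1,0,0,0,0,2,0,3,0,0,0,0,0,2,0,0,1,1,3,0,0,0,0,0,0,0]
Step 16: insert ozj at [12, 20] -> counters=[0,0,0,0,2,0,3,1,0,0,0,0,3,0,3,0,0,0,0,0,3,0,0,1,1,3,0,0,0,0,0,0,0]
Final counters=[0,0,0,0,2,0,3,1,0,0,0,0,3,0,3,0,0,0,0,0,3,0,0,1,1,3,0,0,0,0,0,0,0] -> counters[6]=3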